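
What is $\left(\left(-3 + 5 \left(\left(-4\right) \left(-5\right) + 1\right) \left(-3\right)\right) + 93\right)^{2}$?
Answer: $50625$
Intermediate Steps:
$\left(\left(-3 + 5 \left(\left(-4\right) \left(-5\right) + 1\right) \left(-3\right)\right) + 93\right)^{2} = \left(\left(-3 + 5 \left(20 + 1\right) \left(-3\right)\right) + 93\right)^{2} = \left(\left(-3 + 5 \cdot 21 \left(-3\right)\right) + 93\right)^{2} = \left(\left(-3 + 105 \left(-3\right)\right) + 93\right)^{2} = \left(\left(-3 - 315\right) + 93\right)^{2} = \left(-318 + 93\right)^{2} = \left(-225\right)^{2} = 50625$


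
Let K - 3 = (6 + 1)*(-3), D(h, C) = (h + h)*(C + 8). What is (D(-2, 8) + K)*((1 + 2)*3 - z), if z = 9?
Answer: 0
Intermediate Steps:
D(h, C) = 2*h*(8 + C) (D(h, C) = (2*h)*(8 + C) = 2*h*(8 + C))
K = -18 (K = 3 + (6 + 1)*(-3) = 3 + 7*(-3) = 3 - 21 = -18)
(D(-2, 8) + K)*((1 + 2)*3 - z) = (2*(-2)*(8 + 8) - 18)*((1 + 2)*3 - 1*9) = (2*(-2)*16 - 18)*(3*3 - 9) = (-64 - 18)*(9 - 9) = -82*0 = 0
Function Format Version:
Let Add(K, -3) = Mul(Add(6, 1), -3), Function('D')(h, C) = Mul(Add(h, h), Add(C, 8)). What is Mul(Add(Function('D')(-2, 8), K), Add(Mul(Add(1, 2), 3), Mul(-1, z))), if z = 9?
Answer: 0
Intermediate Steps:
Function('D')(h, C) = Mul(2, h, Add(8, C)) (Function('D')(h, C) = Mul(Mul(2, h), Add(8, C)) = Mul(2, h, Add(8, C)))
K = -18 (K = Add(3, Mul(Add(6, 1), -3)) = Add(3, Mul(7, -3)) = Add(3, -21) = -18)
Mul(Add(Function('D')(-2, 8), K), Add(Mul(Add(1, 2), 3), Mul(-1, z))) = Mul(Add(Mul(2, -2, Add(8, 8)), -18), Add(Mul(Add(1, 2), 3), Mul(-1, 9))) = Mul(Add(Mul(2, -2, 16), -18), Add(Mul(3, 3), -9)) = Mul(Add(-64, -18), Add(9, -9)) = Mul(-82, 0) = 0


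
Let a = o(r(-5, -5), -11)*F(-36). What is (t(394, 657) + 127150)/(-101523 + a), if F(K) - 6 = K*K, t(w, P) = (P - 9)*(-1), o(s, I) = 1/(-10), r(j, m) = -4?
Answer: -316255/254133 ≈ -1.2444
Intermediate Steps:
o(s, I) = -1/10
t(w, P) = 9 - P (t(w, P) = (-9 + P)*(-1) = 9 - P)
F(K) = 6 + K**2 (F(K) = 6 + K*K = 6 + K**2)
a = -651/5 (a = -(6 + (-36)**2)/10 = -(6 + 1296)/10 = -1/10*1302 = -651/5 ≈ -130.20)
(t(394, 657) + 127150)/(-101523 + a) = ((9 - 1*657) + 127150)/(-101523 - 651/5) = ((9 - 657) + 127150)/(-508266/5) = (-648 + 127150)*(-5/508266) = 126502*(-5/508266) = -316255/254133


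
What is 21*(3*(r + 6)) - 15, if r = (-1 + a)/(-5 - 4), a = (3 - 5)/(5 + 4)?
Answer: 3344/9 ≈ 371.56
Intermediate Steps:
a = -2/9 ≈ -0.22222
r = 11/81 (r = (-1 - 2/9)/(-5 - 4) = -11/9/(-9) = -11/9*(-⅑) = 11/81 ≈ 0.13580)
21*(3*(r + 6)) - 15 = 21*(3*(11/81 + 6)) - 15 = 21*(3*(497/81)) - 15 = 21*(497/27) - 15 = 3479/9 - 15 = 3344/9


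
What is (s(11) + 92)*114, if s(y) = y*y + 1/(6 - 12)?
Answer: 24263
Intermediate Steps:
s(y) = -⅙ + y² (s(y) = y² + 1/(-6) = y² - ⅙ = -⅙ + y²)
(s(11) + 92)*114 = ((-⅙ + 11²) + 92)*114 = ((-⅙ + 121) + 92)*114 = (725/6 + 92)*114 = (1277/6)*114 = 24263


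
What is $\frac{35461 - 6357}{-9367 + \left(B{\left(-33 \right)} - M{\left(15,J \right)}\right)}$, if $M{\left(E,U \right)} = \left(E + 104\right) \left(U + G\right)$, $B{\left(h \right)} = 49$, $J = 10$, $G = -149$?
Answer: $\frac{29104}{7223} \approx 4.0294$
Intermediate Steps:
$M{\left(E,U \right)} = \left(-149 + U\right) \left(104 + E\right)$ ($M{\left(E,U \right)} = \left(E + 104\right) \left(U - 149\right) = \left(104 + E\right) \left(-149 + U\right) = \left(-149 + U\right) \left(104 + E\right)$)
$\frac{35461 - 6357}{-9367 + \left(B{\left(-33 \right)} - M{\left(15,J \right)}\right)} = \frac{35461 - 6357}{-9367 - \left(-15545 - 2235 + 1190\right)} = \frac{29104}{-9367 + \left(49 - \left(-15496 - 2235 + 1040 + 150\right)\right)} = \frac{29104}{-9367 + \left(49 - -16541\right)} = \frac{29104}{-9367 + \left(49 + 16541\right)} = \frac{29104}{-9367 + 16590} = \frac{29104}{7223}$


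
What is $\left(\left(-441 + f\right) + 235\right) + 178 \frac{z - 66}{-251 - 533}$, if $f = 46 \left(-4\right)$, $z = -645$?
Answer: $- \frac{89601}{392} \approx -228.57$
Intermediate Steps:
$f = -184$
$\left(\left(-441 + f\right) + 235\right) + 178 \frac{z - 66}{-251 - 533} = \left(\left(-441 - 184\right) + 235\right) + 178 \frac{-645 - 66}{-251 - 533} = \left(-625 + 235\right) + 178 \left(- \frac{711}{-784}\right) = -390 + 178 \left(\left(-711\right) \left(- \frac{1}{784}\right)\right) = -390 + 178 \cdot \frac{711}{784} = -390 + \frac{63279}{392} = - \frac{89601}{392}$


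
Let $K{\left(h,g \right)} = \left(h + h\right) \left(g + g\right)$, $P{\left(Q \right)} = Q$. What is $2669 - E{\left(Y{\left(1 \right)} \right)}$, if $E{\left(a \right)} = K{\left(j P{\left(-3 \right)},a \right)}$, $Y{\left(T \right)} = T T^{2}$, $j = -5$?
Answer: $2609$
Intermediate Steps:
$Y{\left(T \right)} = T^{3}$
$K{\left(h,g \right)} = 4 g h$ ($K{\left(h,g \right)} = 2 h 2 g = 4 g h$)
$E{\left(a \right)} = 60 a$ ($E{\left(a \right)} = 4 a \left(\left(-5\right) \left(-3\right)\right) = 4 a 15 = 60 a$)
$2669 - E{\left(Y{\left(1 \right)} \right)} = 2669 - 60 \cdot 1^{3} = 2669 - 60 \cdot 1 = 2669 - 60 = 2609$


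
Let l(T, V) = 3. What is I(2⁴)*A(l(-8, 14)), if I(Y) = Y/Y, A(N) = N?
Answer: 3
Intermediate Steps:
I(Y) = 1
I(2⁴)*A(l(-8, 14)) = 1*3 = 3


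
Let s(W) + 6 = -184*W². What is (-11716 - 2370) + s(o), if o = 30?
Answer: -179692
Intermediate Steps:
s(W) = -6 - 184*W²
(-11716 - 2370) + s(o) = (-11716 - 2370) + (-6 - 184*30²) = -14086 + (-6 - 184*900) = -14086 + (-6 - 165600) = -14086 - 165606 = -179692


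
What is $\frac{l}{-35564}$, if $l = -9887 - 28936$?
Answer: $\frac{38823}{35564} \approx 1.0916$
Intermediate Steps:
$l = -38823$
$\frac{l}{-35564} = - \frac{38823}{-35564} = \left(-38823\right) \left(- \frac{1}{35564}\right) = \frac{38823}{35564}$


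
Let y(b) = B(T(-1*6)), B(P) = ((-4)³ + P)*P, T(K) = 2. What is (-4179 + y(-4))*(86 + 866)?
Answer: -4096456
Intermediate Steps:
B(P) = P*(-64 + P) (B(P) = (-64 + P)*P = P*(-64 + P))
y(b) = -124 (y(b) = 2*(-64 + 2) = 2*(-62) = -124)
(-4179 + y(-4))*(86 + 866) = (-4179 - 124)*(86 + 866) = -4303*952 = -4096456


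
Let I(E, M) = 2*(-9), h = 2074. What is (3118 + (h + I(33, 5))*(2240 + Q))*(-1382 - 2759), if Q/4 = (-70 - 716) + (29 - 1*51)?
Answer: 8432873194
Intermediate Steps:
I(E, M) = -18
Q = -3232 (Q = 4*((-70 - 716) + (29 - 1*51)) = 4*(-786 + (29 - 51)) = 4*(-786 - 22) = 4*(-808) = -3232)
(3118 + (h + I(33, 5))*(2240 + Q))*(-1382 - 2759) = (3118 + (2074 - 18)*(2240 - 3232))*(-1382 - 2759) = (3118 + 2056*(-992))*(-4141) = (3118 - 2039552)*(-4141) = -2036434*(-4141) = 8432873194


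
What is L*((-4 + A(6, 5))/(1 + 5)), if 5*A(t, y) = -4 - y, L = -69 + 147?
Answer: -377/5 ≈ -75.400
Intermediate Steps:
L = 78
A(t, y) = -4/5 - y/5 (A(t, y) = (-4 - y)/5 = -4/5 - y/5)
L*((-4 + A(6, 5))/(1 + 5)) = 78*((-4 + (-4/5 - 1/5*5))/(1 + 5)) = 78*((-4 + (-4/5 - 1))/6) = 78*((-4 - 9/5)*(1/6)) = 78*(-29/5*1/6) = 78*(-29/30) = -377/5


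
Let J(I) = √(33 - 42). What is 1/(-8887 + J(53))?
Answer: -8887/78978778 - 3*I/78978778 ≈ -0.00011252 - 3.7985e-8*I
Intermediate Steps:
J(I) = 3*I (J(I) = √(-9) = 3*I)
1/(-8887 + J(53)) = 1/(-8887 + 3*I) = (-8887 - 3*I)/78978778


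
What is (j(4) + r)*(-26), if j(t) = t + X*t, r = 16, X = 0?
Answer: -520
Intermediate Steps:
j(t) = t (j(t) = t + 0*t = t + 0 = t)
(j(4) + r)*(-26) = (4 + 16)*(-26) = 20*(-26) = -520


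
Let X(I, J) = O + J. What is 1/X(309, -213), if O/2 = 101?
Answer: -1/11 ≈ -0.090909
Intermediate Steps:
O = 202 (O = 2*101 = 202)
X(I, J) = 202 + J
1/X(309, -213) = 1/(202 - 213) = 1/(-11) = -1/11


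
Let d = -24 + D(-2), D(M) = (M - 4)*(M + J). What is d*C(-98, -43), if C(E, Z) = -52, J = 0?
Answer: 624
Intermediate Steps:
D(M) = M*(-4 + M) (D(M) = (M - 4)*(M + 0) = (-4 + M)*M = M*(-4 + M))
d = -12 (d = -24 - 2*(-4 - 2) = -24 - 2*(-6) = -24 + 12 = -12)
d*C(-98, -43) = -12*(-52) = 624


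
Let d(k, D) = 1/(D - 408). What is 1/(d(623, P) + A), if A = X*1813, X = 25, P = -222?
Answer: 630/28554749 ≈ 2.2063e-5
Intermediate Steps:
d(k, D) = 1/(-408 + D)
A = 45325 (A = 25*1813 = 45325)
1/(d(623, P) + A) = 1/(1/(-408 - 222) + 45325) = 1/(1/(-630) + 45325) = 1/(-1/630 + 45325) = 1/(28554749/630) = 630/28554749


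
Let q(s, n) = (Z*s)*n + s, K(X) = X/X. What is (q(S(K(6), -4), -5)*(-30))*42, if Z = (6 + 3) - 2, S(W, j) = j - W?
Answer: -214200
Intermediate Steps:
K(X) = 1
Z = 7 (Z = 9 - 2 = 7)
q(s, n) = s + 7*n*s (q(s, n) = (7*s)*n + s = 7*n*s + s = s + 7*n*s)
(q(S(K(6), -4), -5)*(-30))*42 = (((-4 - 1*1)*(1 + 7*(-5)))*(-30))*42 = (((-4 - 1)*(1 - 35))*(-30))*42 = (-5*(-34)*(-30))*42 = (170*(-30))*42 = -5100*42 = -214200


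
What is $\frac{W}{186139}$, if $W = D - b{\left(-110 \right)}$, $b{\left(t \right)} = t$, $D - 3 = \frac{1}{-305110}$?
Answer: $\frac{34477429}{56792870290} \approx 0.00060707$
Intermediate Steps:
$D = \frac{915329}{305110}$ ($D = 3 + \frac{1}{-305110} = 3 - \frac{1}{305110} = \frac{915329}{305110} \approx 3.0$)
$W = \frac{34477429}{305110}$ ($W = \frac{915329}{305110} - -110 = \frac{915329}{305110} + 110 = \frac{34477429}{305110} \approx 113.0$)
$\frac{W}{186139} = \frac{34477429}{305110 \cdot 186139} = \frac{34477429}{305110} \cdot \frac{1}{186139} = \frac{34477429}{56792870290}$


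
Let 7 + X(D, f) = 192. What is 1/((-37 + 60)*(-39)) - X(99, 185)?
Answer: -165946/897 ≈ -185.00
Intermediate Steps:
X(D, f) = 185 (X(D, f) = -7 + 192 = 185)
1/((-37 + 60)*(-39)) - X(99, 185) = 1/((-37 + 60)*(-39)) - 1*185 = 1/(23*(-39)) - 185 = 1/(-897) - 185 = -1/897 - 185 = -165946/897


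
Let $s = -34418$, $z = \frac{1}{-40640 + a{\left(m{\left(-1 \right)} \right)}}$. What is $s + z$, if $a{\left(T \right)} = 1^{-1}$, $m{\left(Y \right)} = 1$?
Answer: $- \frac{1398713103}{40639} \approx -34418.0$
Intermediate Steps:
$a{\left(T \right)} = 1$
$z = - \frac{1}{40639}$ ($z = \frac{1}{-40640 + 1} = \frac{1}{-40639} = - \frac{1}{40639} \approx -2.4607 \cdot 10^{-5}$)
$s + z = -34418 - \frac{1}{40639} = - \frac{1398713103}{40639}$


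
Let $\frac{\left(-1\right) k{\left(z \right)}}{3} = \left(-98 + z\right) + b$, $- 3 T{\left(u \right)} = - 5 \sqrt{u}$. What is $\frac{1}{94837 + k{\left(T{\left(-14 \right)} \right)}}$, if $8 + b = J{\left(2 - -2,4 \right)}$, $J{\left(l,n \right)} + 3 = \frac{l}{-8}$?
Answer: $\frac{380662}{36225890961} + \frac{20 i \sqrt{14}}{36225890961} \approx 1.0508 \cdot 10^{-5} + 2.0657 \cdot 10^{-9} i$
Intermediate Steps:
$J{\left(l,n \right)} = -3 - \frac{l}{8}$ ($J{\left(l,n \right)} = -3 + \frac{l}{-8} = -3 + l \left(- \frac{1}{8}\right) = -3 - \frac{l}{8}$)
$b = - \frac{23}{2}$ ($b = -8 - \left(3 + \frac{2 - -2}{8}\right) = -8 - \left(3 + \frac{2 + 2}{8}\right) = -8 - \frac{7}{2} = - \frac{23}{2} \approx -11.5$)
$T{\left(u \right)} = \frac{5 \sqrt{u}}{3}$ ($T{\left(u \right)} = - \frac{\left(-5\right) \sqrt{u}}{3} = \frac{5 \sqrt{u}}{3}$)
$k{\left(z \right)} = \frac{657}{2} - 3 z$ ($k{\left(z \right)} = - 3 \left(\left(-98 + z\right) - \frac{23}{2}\right) = - 3 \left(- \frac{219}{2} + z\right) = \frac{657}{2} - 3 z$)
$\frac{1}{94837 + k{\left(T{\left(-14 \right)} \right)}} = \frac{1}{94837 + \left(\frac{657}{2} - 3 \frac{5 \sqrt{-14}}{3}\right)} = \frac{1}{94837 + \left(\frac{657}{2} - 3 \frac{5 i \sqrt{14}}{3}\right)} = \frac{1}{94837 + \left(\frac{657}{2} - 5 i \sqrt{14}\right)} = \frac{1}{\frac{190331}{2} - 5 i \sqrt{14}}$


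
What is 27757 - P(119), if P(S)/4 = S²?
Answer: -28887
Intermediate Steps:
P(S) = 4*S²
27757 - P(119) = 27757 - 4*119² = 27757 - 4*14161 = 27757 - 1*56644 = 27757 - 56644 = -28887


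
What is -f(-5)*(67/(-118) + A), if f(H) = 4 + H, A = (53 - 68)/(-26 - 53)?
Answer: -3523/9322 ≈ -0.37792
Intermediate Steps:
A = 15/79 (A = -15/(-79) = -15*(-1/79) = 15/79 ≈ 0.18987)
-f(-5)*(67/(-118) + A) = -(4 - 5)*(67/(-118) + 15/79) = -(-1)*(67*(-1/118) + 15/79) = -(-1)*(-67/118 + 15/79) = -(-1)*(-3523)/9322 = -1*3523/9322 = -3523/9322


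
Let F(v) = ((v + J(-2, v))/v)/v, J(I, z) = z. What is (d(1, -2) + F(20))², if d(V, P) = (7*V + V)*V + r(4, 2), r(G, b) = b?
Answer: 10201/100 ≈ 102.01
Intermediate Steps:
F(v) = 2/v (F(v) = ((v + v)/v)/v = ((2*v)/v)/v = 2/v)
d(V, P) = 2 + 8*V² (d(V, P) = (7*V + V)*V + 2 = (8*V)*V + 2 = 8*V² + 2 = 2 + 8*V²)
(d(1, -2) + F(20))² = ((2 + 8*1²) + 2/20)² = ((2 + 8*1) + 2*(1/20))² = ((2 + 8) + ⅒)² = (10 + ⅒)² = (101/10)² = 10201/100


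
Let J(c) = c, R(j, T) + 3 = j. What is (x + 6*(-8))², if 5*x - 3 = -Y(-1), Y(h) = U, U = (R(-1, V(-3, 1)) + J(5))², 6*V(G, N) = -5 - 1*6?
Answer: 56644/25 ≈ 2265.8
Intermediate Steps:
V(G, N) = -11/6 (V(G, N) = (-5 - 1*6)/6 = (-5 - 6)/6 = (⅙)*(-11) = -11/6)
R(j, T) = -3 + j
U = 1 (U = ((-3 - 1) + 5)² = (-4 + 5)² = 1² = 1)
Y(h) = 1
x = ⅖ (x = ⅗ + (-1*1)/5 = ⅗ + (⅕)*(-1) = ⅗ - ⅕ = ⅖ ≈ 0.40000)
(x + 6*(-8))² = (⅖ + 6*(-8))² = (⅖ - 48)² = (-238/5)² = 56644/25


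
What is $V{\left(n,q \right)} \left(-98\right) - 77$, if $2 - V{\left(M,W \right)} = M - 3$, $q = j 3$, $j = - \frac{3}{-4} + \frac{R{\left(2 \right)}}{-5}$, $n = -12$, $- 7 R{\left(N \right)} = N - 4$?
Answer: $-1743$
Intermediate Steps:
$R{\left(N \right)} = \frac{4}{7} - \frac{N}{7}$ ($R{\left(N \right)} = - \frac{N - 4}{7} = - \frac{-4 + N}{7} = \frac{4}{7} - \frac{N}{7}$)
$j = \frac{97}{140}$ ($j = - \frac{3}{-4} + \frac{\frac{4}{7} - \frac{2}{7}}{-5} = \left(-3\right) \left(- \frac{1}{4}\right) + \left(\frac{4}{7} - \frac{2}{7}\right) \left(- \frac{1}{5}\right) = \frac{3}{4} + \frac{2}{7} \left(- \frac{1}{5}\right) = \frac{3}{4} - \frac{2}{35} = \frac{97}{140} \approx 0.69286$)
$q = \frac{291}{140}$ ($q = \frac{97}{140} \cdot 3 = \frac{291}{140} \approx 2.0786$)
$V{\left(M,W \right)} = 5 - M$ ($V{\left(M,W \right)} = 2 - \left(M - 3\right) = 2 - \left(-3 + M\right) = 5 - M$)
$V{\left(n,q \right)} \left(-98\right) - 77 = \left(5 - -12\right) \left(-98\right) - 77 = \left(5 + 12\right) \left(-98\right) - 77 = 17 \left(-98\right) - 77 = -1666 - 77 = -1743$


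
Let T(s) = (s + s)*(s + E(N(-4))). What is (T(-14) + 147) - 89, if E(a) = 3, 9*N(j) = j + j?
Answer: 366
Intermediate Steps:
N(j) = 2*j/9 (N(j) = (j + j)/9 = (2*j)/9 = 2*j/9)
T(s) = 2*s*(3 + s) (T(s) = (s + s)*(s + 3) = (2*s)*(3 + s) = 2*s*(3 + s))
(T(-14) + 147) - 89 = (2*(-14)*(3 - 14) + 147) - 89 = (2*(-14)*(-11) + 147) - 89 = (308 + 147) - 89 = 455 - 89 = 366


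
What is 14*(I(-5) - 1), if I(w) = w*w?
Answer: 336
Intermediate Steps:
I(w) = w**2
14*(I(-5) - 1) = 14*((-5)**2 - 1) = 14*(25 - 1) = 14*24 = 336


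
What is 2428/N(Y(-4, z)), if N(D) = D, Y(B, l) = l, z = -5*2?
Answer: -1214/5 ≈ -242.80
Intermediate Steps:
z = -10
2428/N(Y(-4, z)) = 2428/(-10) = 2428*(-⅒) = -1214/5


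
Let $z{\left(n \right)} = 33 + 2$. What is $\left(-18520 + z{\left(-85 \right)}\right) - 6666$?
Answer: $-25151$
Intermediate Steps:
$z{\left(n \right)} = 35$
$\left(-18520 + z{\left(-85 \right)}\right) - 6666 = \left(-18520 + 35\right) - 6666 = -18485 - 6666 = -25151$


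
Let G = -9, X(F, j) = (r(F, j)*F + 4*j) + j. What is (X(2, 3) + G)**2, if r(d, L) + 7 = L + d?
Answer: 4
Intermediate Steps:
r(d, L) = -7 + L + d (r(d, L) = -7 + (L + d) = -7 + L + d)
X(F, j) = 5*j + F*(-7 + F + j) (X(F, j) = ((-7 + j + F)*F + 4*j) + j = ((-7 + F + j)*F + 4*j) + j = (F*(-7 + F + j) + 4*j) + j = (4*j + F*(-7 + F + j)) + j = 5*j + F*(-7 + F + j))
(X(2, 3) + G)**2 = ((5*3 + 2*(-7 + 2 + 3)) - 9)**2 = ((15 + 2*(-2)) - 9)**2 = ((15 - 4) - 9)**2 = (11 - 9)**2 = 2**2 = 4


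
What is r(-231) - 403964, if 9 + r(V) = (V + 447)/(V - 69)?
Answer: -10099343/25 ≈ -4.0397e+5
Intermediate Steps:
r(V) = -9 + (447 + V)/(-69 + V) (r(V) = -9 + (V + 447)/(V - 69) = -9 + (447 + V)/(-69 + V))
r(-231) - 403964 = 4*(267 - 2*(-231))/(-69 - 231) - 403964 = 4*(267 + 462)/(-300) - 403964 = 4*(-1/300)*729 - 403964 = -243/25 - 403964 = -10099343/25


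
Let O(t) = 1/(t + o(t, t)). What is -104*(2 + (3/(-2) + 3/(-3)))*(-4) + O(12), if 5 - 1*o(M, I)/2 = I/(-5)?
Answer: -27867/134 ≈ -207.96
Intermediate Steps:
o(M, I) = 10 + 2*I/5 (o(M, I) = 10 - 2*I/(-5) = 10 - 2*I*(-1)/5 = 10 - (-2)*I/5 = 10 + 2*I/5)
O(t) = 1/(10 + 7*t/5) (O(t) = 1/(t + (10 + 2*t/5)) = 1/(10 + 7*t/5))
-104*(2 + (3/(-2) + 3/(-3)))*(-4) + O(12) = -104*(2 + (3/(-2) + 3/(-3)))*(-4) + 5/(50 + 7*12) = -104*(2 + (3*(-½) + 3*(-⅓)))*(-4) + 5/(50 + 84) = -104*(2 + (-3/2 - 1))*(-4) + 5/134 = -104*(2 - 5/2)*(-4) + 5*(1/134) = -(-52)*(-4) + 5/134 = -104*2 + 5/134 = -208 + 5/134 = -27867/134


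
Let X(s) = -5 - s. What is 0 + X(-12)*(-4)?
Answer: -28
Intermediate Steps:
0 + X(-12)*(-4) = 0 + (-5 - 1*(-12))*(-4) = 0 + (-5 + 12)*(-4) = 0 + 7*(-4) = 0 - 28 = -28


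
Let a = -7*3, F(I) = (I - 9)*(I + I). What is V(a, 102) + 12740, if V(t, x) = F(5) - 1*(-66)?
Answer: 12766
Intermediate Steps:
F(I) = 2*I*(-9 + I) (F(I) = (-9 + I)*(2*I) = 2*I*(-9 + I))
a = -21
V(t, x) = 26 (V(t, x) = 2*5*(-9 + 5) - 1*(-66) = 2*5*(-4) + 66 = -40 + 66 = 26)
V(a, 102) + 12740 = 26 + 12740 = 12766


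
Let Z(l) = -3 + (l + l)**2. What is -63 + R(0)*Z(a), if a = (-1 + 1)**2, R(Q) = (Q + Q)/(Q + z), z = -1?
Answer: -63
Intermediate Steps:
R(Q) = 2*Q/(-1 + Q) (R(Q) = (Q + Q)/(Q - 1) = (2*Q)/(-1 + Q) = 2*Q/(-1 + Q))
a = 0 (a = 0**2 = 0)
Z(l) = -3 + 4*l**2 (Z(l) = -3 + (2*l)**2 = -3 + 4*l**2)
-63 + R(0)*Z(a) = -63 + (2*0/(-1 + 0))*(-3 + 4*0**2) = -63 + (2*0/(-1))*(-3 + 4*0) = -63 + (2*0*(-1))*(-3 + 0) = -63 + 0*(-3) = -63 + 0 = -63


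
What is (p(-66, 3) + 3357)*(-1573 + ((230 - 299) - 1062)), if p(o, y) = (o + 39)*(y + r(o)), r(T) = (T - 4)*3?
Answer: -24189984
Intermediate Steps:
r(T) = -12 + 3*T (r(T) = (-4 + T)*3 = -12 + 3*T)
p(o, y) = (39 + o)*(-12 + y + 3*o) (p(o, y) = (o + 39)*(y + (-12 + 3*o)) = (39 + o)*(-12 + y + 3*o))
(p(-66, 3) + 3357)*(-1573 + ((230 - 299) - 1062)) = ((-468 + 3*(-66)² + 39*3 + 105*(-66) - 66*3) + 3357)*(-1573 + ((230 - 299) - 1062)) = ((-468 + 3*4356 + 117 - 6930 - 198) + 3357)*(-1573 + (-69 - 1062)) = ((-468 + 13068 + 117 - 6930 - 198) + 3357)*(-1573 - 1131) = (5589 + 3357)*(-2704) = 8946*(-2704) = -24189984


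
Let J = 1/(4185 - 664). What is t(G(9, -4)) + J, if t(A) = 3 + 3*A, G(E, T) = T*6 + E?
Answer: -147881/3521 ≈ -42.000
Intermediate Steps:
G(E, T) = E + 6*T (G(E, T) = 6*T + E = E + 6*T)
J = 1/3521 ≈ 0.00028401
t(G(9, -4)) + J = (3 + 3*(9 + 6*(-4))) + 1/3521 = (3 + 3*(9 - 24)) + 1/3521 = (3 + 3*(-15)) + 1/3521 = (3 - 45) + 1/3521 = -42 + 1/3521 = -147881/3521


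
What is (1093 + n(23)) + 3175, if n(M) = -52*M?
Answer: 3072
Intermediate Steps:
(1093 + n(23)) + 3175 = (1093 - 52*23) + 3175 = (1093 - 1196) + 3175 = -103 + 3175 = 3072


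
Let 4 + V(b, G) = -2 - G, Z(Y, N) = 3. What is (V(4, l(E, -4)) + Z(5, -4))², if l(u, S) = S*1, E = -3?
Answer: 1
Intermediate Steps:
l(u, S) = S
V(b, G) = -6 - G (V(b, G) = -4 + (-2 - G) = -6 - G)
(V(4, l(E, -4)) + Z(5, -4))² = ((-6 - 1*(-4)) + 3)² = ((-6 + 4) + 3)² = (-2 + 3)² = 1² = 1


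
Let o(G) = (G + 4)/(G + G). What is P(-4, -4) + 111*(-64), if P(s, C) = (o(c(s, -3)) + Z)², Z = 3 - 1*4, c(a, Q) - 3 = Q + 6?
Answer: -255743/36 ≈ -7104.0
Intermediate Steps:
c(a, Q) = 9 + Q (c(a, Q) = 3 + (Q + 6) = 3 + (6 + Q) = 9 + Q)
Z = -1 (Z = 3 - 4 = -1)
o(G) = (4 + G)/(2*G) (o(G) = (4 + G)/((2*G)) = (4 + G)*(1/(2*G)) = (4 + G)/(2*G))
P(s, C) = 1/36 (P(s, C) = ((4 + (9 - 3))/(2*(9 - 3)) - 1)² = ((½)*(4 + 6)/6 - 1)² = ((½)*(⅙)*10 - 1)² = (⅚ - 1)² = (-⅙)² = 1/36)
P(-4, -4) + 111*(-64) = 1/36 + 111*(-64) = 1/36 - 7104 = -255743/36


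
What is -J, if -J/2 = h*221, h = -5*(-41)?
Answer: 90610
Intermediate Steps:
h = 205
J = -90610 (J = -410*221 = -2*45305 = -90610)
-J = -1*(-90610) = 90610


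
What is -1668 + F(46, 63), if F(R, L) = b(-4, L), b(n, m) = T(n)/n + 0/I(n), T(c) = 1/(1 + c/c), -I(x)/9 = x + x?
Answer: -13345/8 ≈ -1668.1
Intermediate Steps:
I(x) = -18*x (I(x) = -9*(x + x) = -18*x)
T(c) = ½ (T(c) = 1/(1 + 1) = 1/2 = ½)
b(n, m) = 1/(2*n) (b(n, m) = 1/(2*n) + 0/((-18*n)) = 1/(2*n) + 0*(-1/(18*n)) = 1/(2*n) + 0 = 1/(2*n))
F(R, L) = -⅛ (F(R, L) = (½)/(-4) = (½)*(-¼) = -⅛)
-1668 + F(46, 63) = -1668 - ⅛ = -13345/8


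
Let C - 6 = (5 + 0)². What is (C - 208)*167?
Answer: -29559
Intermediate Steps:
C = 31 (C = 6 + (5 + 0)² = 6 + 5² = 6 + 25 = 31)
(C - 208)*167 = (31 - 208)*167 = -177*167 = -29559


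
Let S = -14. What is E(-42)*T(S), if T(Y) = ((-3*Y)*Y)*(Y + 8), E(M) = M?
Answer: -148176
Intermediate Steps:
T(Y) = -3*Y²*(8 + Y) (T(Y) = (-3*Y²)*(8 + Y) = -3*Y²*(8 + Y))
E(-42)*T(S) = -126*(-14)²*(-8 - 1*(-14)) = -126*196*(-8 + 14) = -126*196*6 = -42*3528 = -148176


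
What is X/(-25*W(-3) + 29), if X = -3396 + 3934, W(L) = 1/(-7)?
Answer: 1883/114 ≈ 16.518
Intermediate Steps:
W(L) = -⅐
X = 538
X/(-25*W(-3) + 29) = 538/(-25*(-⅐) + 29) = 538/(25/7 + 29) = 538/(228/7) = 538*(7/228) = 1883/114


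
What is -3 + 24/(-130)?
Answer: -207/65 ≈ -3.1846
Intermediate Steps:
-3 + 24/(-130) = -3 + 24*(-1/130) = -3 - 12/65 = -207/65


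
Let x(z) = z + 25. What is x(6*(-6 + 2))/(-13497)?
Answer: -1/13497 ≈ -7.4091e-5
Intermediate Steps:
x(z) = 25 + z
x(6*(-6 + 2))/(-13497) = (25 + 6*(-6 + 2))/(-13497) = (25 + 6*(-4))*(-1/13497) = (25 - 24)*(-1/13497) = 1*(-1/13497) = -1/13497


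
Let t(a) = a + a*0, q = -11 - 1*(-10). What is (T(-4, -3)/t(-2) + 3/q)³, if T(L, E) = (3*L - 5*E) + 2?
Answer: -1331/8 ≈ -166.38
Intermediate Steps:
q = -1 (q = -11 + 10 = -1)
T(L, E) = 2 - 5*E + 3*L (T(L, E) = (-5*E + 3*L) + 2 = 2 - 5*E + 3*L)
t(a) = a (t(a) = a + 0 = a)
(T(-4, -3)/t(-2) + 3/q)³ = ((2 - 5*(-3) + 3*(-4))/(-2) + 3/(-1))³ = ((2 + 15 - 12)*(-½) + 3*(-1))³ = (5*(-½) - 3)³ = (-5/2 - 3)³ = (-11/2)³ = -1331/8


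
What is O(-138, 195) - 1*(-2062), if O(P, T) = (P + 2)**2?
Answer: 20558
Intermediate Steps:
O(P, T) = (2 + P)**2
O(-138, 195) - 1*(-2062) = (2 - 138)**2 - 1*(-2062) = (-136)**2 + 2062 = 18496 + 2062 = 20558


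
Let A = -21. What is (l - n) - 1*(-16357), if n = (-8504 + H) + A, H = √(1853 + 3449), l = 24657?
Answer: 49539 - √5302 ≈ 49466.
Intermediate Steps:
H = √5302 ≈ 72.815
n = -8525 + √5302 (n = (-8504 + √5302) - 21 = -8525 + √5302 ≈ -8452.2)
(l - n) - 1*(-16357) = (24657 - (-8525 + √5302)) - 1*(-16357) = (24657 + (8525 - √5302)) + 16357 = (33182 - √5302) + 16357 = 49539 - √5302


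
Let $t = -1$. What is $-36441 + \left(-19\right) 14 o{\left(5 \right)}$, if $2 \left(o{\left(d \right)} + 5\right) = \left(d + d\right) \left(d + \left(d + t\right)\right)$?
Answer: $-47081$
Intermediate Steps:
$o{\left(d \right)} = -5 + d \left(-1 + 2 d\right)$ ($o{\left(d \right)} = -5 + \frac{\left(d + d\right) \left(d + \left(d - 1\right)\right)}{2} = -5 + \frac{2 d \left(d + \left(-1 + d\right)\right)}{2} = -5 + \frac{2 d \left(-1 + 2 d\right)}{2} = -5 + d \left(-1 + 2 d\right)$)
$-36441 + \left(-19\right) 14 o{\left(5 \right)} = -36441 + \left(-19\right) 14 \left(-5 - 5 + 2 \cdot 5^{2}\right) = -36441 - 266 \left(-5 - 5 + 2 \cdot 25\right) = -36441 - 266 \left(-5 - 5 + 50\right) = -36441 - 10640 = -47081$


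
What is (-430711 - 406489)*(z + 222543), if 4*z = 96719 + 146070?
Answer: -237128737300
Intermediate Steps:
z = 242789/4 (z = (96719 + 146070)/4 = (1/4)*242789 = 242789/4 ≈ 60697.)
(-430711 - 406489)*(z + 222543) = (-430711 - 406489)*(242789/4 + 222543) = -837200*1132961/4 = -237128737300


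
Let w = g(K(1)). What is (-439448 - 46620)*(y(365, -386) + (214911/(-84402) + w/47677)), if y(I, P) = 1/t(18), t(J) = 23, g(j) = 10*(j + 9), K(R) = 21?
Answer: 6239459468786302/5141821419 ≈ 1.2135e+6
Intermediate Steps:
g(j) = 90 + 10*j (g(j) = 10*(9 + j) = 90 + 10*j)
w = 300 (w = 90 + 10*21 = 90 + 210 = 300)
y(I, P) = 1/23
(-439448 - 46620)*(y(365, -386) + (214911/(-84402) + w/47677)) = (-439448 - 46620)*(1/23 + (214911/(-84402) + 300/47677)) = -486068*(1/23 + (214911*(-1/84402) + 300*(1/47677))) = -486068*(1/23 + (-23879/9378 + 300/47677)) = -486068*(1/23 - 1135665683/447114906) = -486068*(-25673195803/10283642838) = 6239459468786302/5141821419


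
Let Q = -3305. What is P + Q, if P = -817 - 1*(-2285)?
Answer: -1837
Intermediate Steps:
P = 1468 (P = -817 + 2285 = 1468)
P + Q = 1468 - 3305 = -1837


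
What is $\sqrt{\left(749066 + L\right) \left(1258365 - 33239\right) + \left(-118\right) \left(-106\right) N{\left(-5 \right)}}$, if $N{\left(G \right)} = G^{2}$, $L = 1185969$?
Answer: $\sqrt{2370662002110} \approx 1.5397 \cdot 10^{6}$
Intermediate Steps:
$\sqrt{\left(749066 + L\right) \left(1258365 - 33239\right) + \left(-118\right) \left(-106\right) N{\left(-5 \right)}} = \sqrt{\left(749066 + 1185969\right) \left(1258365 - 33239\right) + \left(-118\right) \left(-106\right) \left(-5\right)^{2}} = \sqrt{1935035 \cdot 1225126 + 12508 \cdot 25} = \sqrt{2370661689410 + 312700} = \sqrt{2370662002110}$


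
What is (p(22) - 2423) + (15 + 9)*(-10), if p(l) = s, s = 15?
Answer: -2648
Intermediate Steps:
p(l) = 15
(p(22) - 2423) + (15 + 9)*(-10) = (15 - 2423) + (15 + 9)*(-10) = -2408 + 24*(-10) = -2408 - 240 = -2648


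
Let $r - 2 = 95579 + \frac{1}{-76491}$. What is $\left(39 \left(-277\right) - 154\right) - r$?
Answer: $- \frac{8149198157}{76491} \approx -1.0654 \cdot 10^{5}$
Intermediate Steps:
$r = \frac{7311086270}{76491}$ ($r = 2 + \left(95579 + \frac{1}{-76491}\right) = 2 + \left(95579 - \frac{1}{76491}\right) = 2 + \frac{7310933288}{76491} = \frac{7311086270}{76491} \approx 95581.0$)
$\left(39 \left(-277\right) - 154\right) - r = \left(39 \left(-277\right) - 154\right) - \frac{7311086270}{76491} = \left(-10803 - 154\right) - \frac{7311086270}{76491} = -10957 - \frac{7311086270}{76491} = - \frac{8149198157}{76491}$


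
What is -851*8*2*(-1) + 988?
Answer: 14604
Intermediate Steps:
-851*8*2*(-1) + 988 = -13616*(-1) + 988 = -851*(-16) + 988 = 13616 + 988 = 14604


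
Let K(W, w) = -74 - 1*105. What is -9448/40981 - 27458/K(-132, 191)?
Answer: 1123565106/7335599 ≈ 153.17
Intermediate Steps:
K(W, w) = -179 (K(W, w) = -74 - 105 = -179)
-9448/40981 - 27458/K(-132, 191) = -9448/40981 - 27458/(-179) = -9448*1/40981 - 27458*(-1/179) = -9448/40981 + 27458/179 = 1123565106/7335599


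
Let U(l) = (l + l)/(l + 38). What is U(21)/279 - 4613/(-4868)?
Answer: 25379683/26710716 ≈ 0.95017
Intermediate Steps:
U(l) = 2*l/(38 + l) (U(l) = (2*l)/(38 + l) = 2*l/(38 + l))
U(21)/279 - 4613/(-4868) = (2*21/(38 + 21))/279 - 4613/(-4868) = (2*21/59)*(1/279) - 4613*(-1/4868) = (2*21*(1/59))*(1/279) + 4613/4868 = (42/59)*(1/279) + 4613/4868 = 14/5487 + 4613/4868 = 25379683/26710716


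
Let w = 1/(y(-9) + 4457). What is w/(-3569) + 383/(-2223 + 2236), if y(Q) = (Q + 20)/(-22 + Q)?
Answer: 188849166209/6410023932 ≈ 29.462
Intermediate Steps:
y(Q) = (20 + Q)/(-22 + Q)
w = 31/138156 (w = 1/((20 - 9)/(-22 - 9) + 4457) = 1/(11/(-31) + 4457) = 1/(-1/31*11 + 4457) = 1/(-11/31 + 4457) = 1/(138156/31) = 31/138156 ≈ 0.00022438)
w/(-3569) + 383/(-2223 + 2236) = (31/138156)/(-3569) + 383/(-2223 + 2236) = (31/138156)*(-1/3569) + 383/13 = -31/493078764 + 383*(1/13) = -31/493078764 + 383/13 = 188849166209/6410023932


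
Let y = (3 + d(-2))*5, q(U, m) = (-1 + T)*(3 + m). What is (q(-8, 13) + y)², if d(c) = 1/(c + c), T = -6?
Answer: 154449/16 ≈ 9653.1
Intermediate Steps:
d(c) = 1/(2*c)
q(U, m) = -21 - 7*m (q(U, m) = (-1 - 6)*(3 + m) = -7*(3 + m) = -21 - 7*m)
y = 55/4 (y = (3 + (½)/(-2))*5 = (3 + (½)*(-½))*5 = (3 - ¼)*5 = (11/4)*5 = 55/4 ≈ 13.750)
(q(-8, 13) + y)² = ((-21 - 7*13) + 55/4)² = ((-21 - 91) + 55/4)² = (-112 + 55/4)² = (-393/4)² = 154449/16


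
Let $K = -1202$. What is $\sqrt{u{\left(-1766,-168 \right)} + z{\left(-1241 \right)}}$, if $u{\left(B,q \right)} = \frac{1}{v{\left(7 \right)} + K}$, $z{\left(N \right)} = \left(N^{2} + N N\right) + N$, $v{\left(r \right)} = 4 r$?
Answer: $\frac{\sqrt{4243602919022}}{1174} \approx 1754.7$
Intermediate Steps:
$z{\left(N \right)} = N + 2 N^{2}$ ($z{\left(N \right)} = \left(N^{2} + N^{2}\right) + N = 2 N^{2} + N = N + 2 N^{2}$)
$u{\left(B,q \right)} = - \frac{1}{1174}$ ($u{\left(B,q \right)} = \frac{1}{4 \cdot 7 - 1202} = \frac{1}{28 - 1202} = \frac{1}{-1174} = - \frac{1}{1174}$)
$\sqrt{u{\left(-1766,-168 \right)} + z{\left(-1241 \right)}} = \sqrt{- \frac{1}{1174} - 1241 \left(1 + 2 \left(-1241\right)\right)} = \sqrt{- \frac{1}{1174} - 1241 \left(1 - 2482\right)} = \sqrt{- \frac{1}{1174} - -3078921} = \sqrt{- \frac{1}{1174} + 3078921} = \sqrt{\frac{3614653253}{1174}} = \frac{\sqrt{4243602919022}}{1174}$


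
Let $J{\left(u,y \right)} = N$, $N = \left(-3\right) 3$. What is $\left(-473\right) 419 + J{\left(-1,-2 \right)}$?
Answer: $-198196$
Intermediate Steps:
$N = -9$
$J{\left(u,y \right)} = -9$
$\left(-473\right) 419 + J{\left(-1,-2 \right)} = \left(-473\right) 419 - 9 = -198187 - 9 = -198196$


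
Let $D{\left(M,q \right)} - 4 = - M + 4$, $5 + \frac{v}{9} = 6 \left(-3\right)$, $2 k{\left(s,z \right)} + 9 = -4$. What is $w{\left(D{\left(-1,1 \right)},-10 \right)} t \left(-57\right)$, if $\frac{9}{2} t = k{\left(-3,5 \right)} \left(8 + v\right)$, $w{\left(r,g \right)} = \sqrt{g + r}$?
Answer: $- \frac{49153 i}{3} \approx - 16384.0 i$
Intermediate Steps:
$k{\left(s,z \right)} = - \frac{13}{2}$ ($k{\left(s,z \right)} = - \frac{9}{2} + \frac{1}{2} \left(-4\right) = - \frac{9}{2} - 2 = - \frac{13}{2}$)
$v = -207$ ($v = -45 + 9 \cdot 6 \left(-3\right) = -45 + 9 \left(-18\right) = -45 - 162 = -207$)
$D{\left(M,q \right)} = 8 - M$ ($D{\left(M,q \right)} = 4 - \left(-4 + M\right) = 8 - M$)
$t = \frac{2587}{9}$ ($t = \frac{2 \left(- \frac{13 \left(8 - 207\right)}{2}\right)}{9} = \frac{2 \left(\left(- \frac{13}{2}\right) \left(-199\right)\right)}{9} = \frac{2}{9} \cdot \frac{2587}{2} = \frac{2587}{9} \approx 287.44$)
$w{\left(D{\left(-1,1 \right)},-10 \right)} t \left(-57\right) = \sqrt{-10 + \left(8 - -1\right)} \frac{2587}{9} \left(-57\right) = \sqrt{-10 + \left(8 + 1\right)} \frac{2587}{9} \left(-57\right) = \sqrt{-10 + 9} \cdot \frac{2587}{9} \left(-57\right) = \sqrt{-1} \cdot \frac{2587}{9} \left(-57\right) = i \frac{2587}{9} \left(-57\right) = \frac{2587 i}{9} \left(-57\right) = - \frac{49153 i}{3}$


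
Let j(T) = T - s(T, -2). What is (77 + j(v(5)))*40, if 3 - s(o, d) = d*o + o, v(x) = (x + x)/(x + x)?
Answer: 2960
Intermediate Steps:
v(x) = 1 (v(x) = (2*x)/((2*x)) = (2*x)*(1/(2*x)) = 1)
s(o, d) = 3 - o - d*o (s(o, d) = 3 - (d*o + o) = 3 - (o + d*o) = 3 + (-o - d*o) = 3 - o - d*o)
j(T) = -3 (j(T) = T - (3 - T - 1*(-2)*T) = T - (3 - T + 2*T) = T - (3 + T) = T + (-3 - T) = -3)
(77 + j(v(5)))*40 = (77 - 3)*40 = 74*40 = 2960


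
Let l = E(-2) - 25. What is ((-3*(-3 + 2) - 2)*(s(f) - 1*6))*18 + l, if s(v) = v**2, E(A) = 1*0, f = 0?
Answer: -133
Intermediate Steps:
E(A) = 0
l = -25 (l = 0 - 25 = -25)
((-3*(-3 + 2) - 2)*(s(f) - 1*6))*18 + l = ((-3*(-3 + 2) - 2)*(0**2 - 1*6))*18 - 25 = ((-3*(-1) - 2)*(0 - 6))*18 - 25 = ((3 - 2)*(-6))*18 - 25 = (1*(-6))*18 - 25 = -6*18 - 25 = -108 - 25 = -133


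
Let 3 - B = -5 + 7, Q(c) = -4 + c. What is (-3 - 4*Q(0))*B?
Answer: 13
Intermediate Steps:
B = 1 (B = 3 - (-5 + 7) = 3 - 1*2 = 3 - 2 = 1)
(-3 - 4*Q(0))*B = (-3 - 4*(-4 + 0))*1 = (-3 - 4*(-4))*1 = (-3 + 16)*1 = 13*1 = 13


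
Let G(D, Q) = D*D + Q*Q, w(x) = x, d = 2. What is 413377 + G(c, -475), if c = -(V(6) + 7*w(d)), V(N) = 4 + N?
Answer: 639578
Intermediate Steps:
c = -24 (c = -((4 + 6) + 7*2) = -(10 + 14) = -1*24 = -24)
G(D, Q) = D² + Q²
413377 + G(c, -475) = 413377 + ((-24)² + (-475)²) = 413377 + (576 + 225625) = 413377 + 226201 = 639578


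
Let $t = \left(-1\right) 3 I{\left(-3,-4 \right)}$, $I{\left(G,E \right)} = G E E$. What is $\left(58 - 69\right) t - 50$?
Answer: $-1634$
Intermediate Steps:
$I{\left(G,E \right)} = G E^{2}$ ($I{\left(G,E \right)} = E G E = G E^{2}$)
$t = 144$ ($t = \left(-1\right) 3 \left(- 3 \left(-4\right)^{2}\right) = - 3 \left(\left(-3\right) 16\right) = \left(-3\right) \left(-48\right) = 144$)
$\left(58 - 69\right) t - 50 = \left(58 - 69\right) 144 - 50 = \left(58 - 69\right) 144 + \left(\left(-7 + 34\right) - 77\right) = \left(-11\right) 144 + \left(27 - 77\right) = -1584 - 50 = -1634$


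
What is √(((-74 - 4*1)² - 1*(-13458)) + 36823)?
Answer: √56365 ≈ 237.41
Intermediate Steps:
√(((-74 - 4*1)² - 1*(-13458)) + 36823) = √(((-74 - 4)² + 13458) + 36823) = √(((-78)² + 13458) + 36823) = √((6084 + 13458) + 36823) = √(19542 + 36823) = √56365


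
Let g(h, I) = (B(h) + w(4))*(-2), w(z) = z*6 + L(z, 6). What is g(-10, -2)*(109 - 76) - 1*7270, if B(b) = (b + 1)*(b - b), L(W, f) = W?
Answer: -9118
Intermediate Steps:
w(z) = 7*z (w(z) = z*6 + z = 6*z + z = 7*z)
B(b) = 0 (B(b) = (1 + b)*0 = 0)
g(h, I) = -56 (g(h, I) = (0 + 7*4)*(-2) = (0 + 28)*(-2) = 28*(-2) = -56)
g(-10, -2)*(109 - 76) - 1*7270 = -56*(109 - 76) - 1*7270 = -56*33 - 7270 = -1848 - 7270 = -9118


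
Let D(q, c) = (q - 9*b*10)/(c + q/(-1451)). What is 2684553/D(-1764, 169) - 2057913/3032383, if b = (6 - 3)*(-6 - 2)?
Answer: 60926874810994493/52799852796 ≈ 1.1539e+6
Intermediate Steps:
b = -24 (b = 3*(-8) = -24)
D(q, c) = (2160 + q)/(c - q/1451) (D(q, c) = (q - 9*(-24)*10)/(c + q/(-1451)) = (q + 216*10)/(c + q*(-1/1451)) = (q + 2160)/(c - q/1451) = (2160 + q)/(c - q/1451))
2684553/D(-1764, 169) - 2057913/3032383 = 2684553/((1451*(2160 - 1764)/(-1*(-1764) + 1451*169))) - 2057913/3032383 = 2684553/((1451*396/(1764 + 245219))) - 2057913*1/3032383 = 2684553/((1451*396/246983)) - 2057913/3032383 = 2684553/((1451*(1/246983)*396)) - 2057913/3032383 = 2684553/(52236/22453) - 2057913/3032383 = 2684553*(22453/52236) - 2057913/3032383 = 20092089503/17412 - 2057913/3032383 = 60926874810994493/52799852796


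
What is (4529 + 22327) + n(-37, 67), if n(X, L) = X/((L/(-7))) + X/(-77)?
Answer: 138572526/5159 ≈ 26860.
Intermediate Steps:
n(X, L) = -X/77 - 7*X/L (n(X, L) = X/((L*(-1/7))) + X*(-1/77) = X/((-L/7)) - X/77 = X*(-7/L) - X/77 = -7*X/L - X/77 = -X/77 - 7*X/L)
(4529 + 22327) + n(-37, 67) = (4529 + 22327) - 1/77*(-37)*(539 + 67)/67 = 26856 - 1/77*(-37)*1/67*606 = 26856 + 22422/5159 = 138572526/5159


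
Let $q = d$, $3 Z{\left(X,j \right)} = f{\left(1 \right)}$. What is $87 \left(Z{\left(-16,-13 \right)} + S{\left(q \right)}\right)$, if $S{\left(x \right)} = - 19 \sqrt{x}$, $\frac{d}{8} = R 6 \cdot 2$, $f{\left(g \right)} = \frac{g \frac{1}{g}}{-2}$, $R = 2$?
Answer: $- \frac{29}{2} - 13224 \sqrt{3} \approx -22919.0$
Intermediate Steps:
$f{\left(g \right)} = - \frac{1}{2}$ ($f{\left(g \right)} = 1 \left(- \frac{1}{2}\right) = - \frac{1}{2}$)
$d = 192$ ($d = 8 \cdot 2 \cdot 6 \cdot 2 = 8 \cdot 12 \cdot 2 = 8 \cdot 24 = 192$)
$Z{\left(X,j \right)} = - \frac{1}{6}$ ($Z{\left(X,j \right)} = \frac{1}{3} \left(- \frac{1}{2}\right) = - \frac{1}{6}$)
$q = 192$
$87 \left(Z{\left(-16,-13 \right)} + S{\left(q \right)}\right) = 87 \left(- \frac{1}{6} - 19 \sqrt{192}\right) = 87 \left(- \frac{1}{6} - 19 \cdot 8 \sqrt{3}\right) = 87 \left(- \frac{1}{6} - 152 \sqrt{3}\right) = - \frac{29}{2} - 13224 \sqrt{3}$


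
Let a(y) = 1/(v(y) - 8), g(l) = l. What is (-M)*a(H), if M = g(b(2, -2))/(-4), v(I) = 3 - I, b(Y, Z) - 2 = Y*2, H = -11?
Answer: ¼ ≈ 0.25000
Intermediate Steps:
b(Y, Z) = 2 + 2*Y (b(Y, Z) = 2 + Y*2 = 2 + 2*Y)
M = -3/2 (M = (2 + 2*2)/(-4) = (2 + 4)*(-¼) = 6*(-¼) = -3/2 ≈ -1.5000)
a(y) = 1/(-5 - y) (a(y) = 1/((3 - y) - 8) = 1/(-5 - y))
(-M)*a(H) = (-1*(-3/2))*(-1/(5 - 11)) = 3*(-1/(-6))/2 = 3*(-1*(-⅙))/2 = (3/2)*(⅙) = ¼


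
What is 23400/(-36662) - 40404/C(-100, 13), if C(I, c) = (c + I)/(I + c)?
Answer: -740657424/18331 ≈ -40405.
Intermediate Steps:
C(I, c) = 1 (C(I, c) = (I + c)/(I + c) = 1)
23400/(-36662) - 40404/C(-100, 13) = 23400/(-36662) - 40404/1 = 23400*(-1/36662) - 40404*1 = -11700/18331 - 40404 = -740657424/18331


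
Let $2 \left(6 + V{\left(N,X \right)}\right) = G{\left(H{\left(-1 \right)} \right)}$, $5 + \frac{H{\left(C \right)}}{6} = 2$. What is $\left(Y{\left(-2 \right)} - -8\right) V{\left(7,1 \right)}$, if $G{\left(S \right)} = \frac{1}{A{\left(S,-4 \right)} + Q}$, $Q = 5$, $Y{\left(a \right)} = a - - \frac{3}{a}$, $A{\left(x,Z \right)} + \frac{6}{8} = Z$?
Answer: $-18$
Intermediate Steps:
$A{\left(x,Z \right)} = - \frac{3}{4} + Z$
$Y{\left(a \right)} = a + \frac{3}{a}$
$H{\left(C \right)} = -18$ ($H{\left(C \right)} = -30 + 6 \cdot 2 = -30 + 12 = -18$)
$G{\left(S \right)} = 4$ ($G{\left(S \right)} = \frac{1}{\left(- \frac{3}{4} - 4\right) + 5} = \frac{1}{- \frac{19}{4} + 5} = \frac{1}{\frac{1}{4}} = 4$)
$V{\left(N,X \right)} = -4$ ($V{\left(N,X \right)} = -6 + \frac{1}{2} \cdot 4 = -6 + 2 = -4$)
$\left(Y{\left(-2 \right)} - -8\right) V{\left(7,1 \right)} = \left(\left(-2 + \frac{3}{-2}\right) - -8\right) \left(-4\right) = \left(\left(-2 + 3 \left(- \frac{1}{2}\right)\right) + 8\right) \left(-4\right) = \left(\left(-2 - \frac{3}{2}\right) + 8\right) \left(-4\right) = \left(- \frac{7}{2} + 8\right) \left(-4\right) = \frac{9}{2} \left(-4\right) = -18$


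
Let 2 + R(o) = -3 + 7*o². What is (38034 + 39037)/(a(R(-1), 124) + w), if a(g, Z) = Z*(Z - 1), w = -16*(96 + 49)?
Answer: 77071/12932 ≈ 5.9597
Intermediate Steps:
w = -2320 (w = -16*145 = -2320)
R(o) = -5 + 7*o² (R(o) = -2 + (-3 + 7*o²) = -5 + 7*o²)
a(g, Z) = Z*(-1 + Z)
(38034 + 39037)/(a(R(-1), 124) + w) = (38034 + 39037)/(124*(-1 + 124) - 2320) = 77071/(124*123 - 2320) = 77071/(15252 - 2320) = 77071/12932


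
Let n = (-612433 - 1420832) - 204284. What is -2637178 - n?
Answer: -399629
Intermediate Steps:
n = -2237549 (n = -2033265 - 204284 = -2237549)
-2637178 - n = -2637178 - 1*(-2237549) = -2637178 + 2237549 = -399629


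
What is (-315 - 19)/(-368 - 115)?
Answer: 334/483 ≈ 0.69151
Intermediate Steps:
(-315 - 19)/(-368 - 115) = -334/(-483) = -334*(-1/483) = 334/483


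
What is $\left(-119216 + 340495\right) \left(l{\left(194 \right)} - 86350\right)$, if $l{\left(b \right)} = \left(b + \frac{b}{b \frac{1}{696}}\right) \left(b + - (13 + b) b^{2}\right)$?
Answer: $-1534258740087630$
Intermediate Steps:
$l{\left(b \right)} = \left(696 + b\right) \left(b + b^{2} \left(-13 - b\right)\right)$ ($l{\left(b \right)} = \left(b + \frac{b}{b \frac{1}{696}}\right) \left(b + \left(-13 - b\right) b^{2}\right) = \left(b + \frac{b}{\frac{1}{696} b}\right) \left(b + b^{2} \left(-13 - b\right)\right) = \left(b + b \frac{696}{b}\right) \left(b + b^{2} \left(-13 - b\right)\right) = \left(b + 696\right) \left(b + b^{2} \left(-13 - b\right)\right) = \left(696 + b\right) \left(b + b^{2} \left(-13 - b\right)\right)$)
$\left(-119216 + 340495\right) \left(l{\left(194 \right)} - 86350\right) = \left(-119216 + 340495\right) \left(194 \left(696 - 194^{3} - 1755118 - 709 \cdot 194^{2}\right) - 86350\right) = 221279 \left(194 \left(696 - 7301384 - 1755118 - 26683924\right) - 86350\right) = 221279 \left(194 \left(-35739730\right) - 86350\right) = 221279 \left(-6933507620 - 86350\right) = 221279 \left(-6933593970\right) = -1534258740087630$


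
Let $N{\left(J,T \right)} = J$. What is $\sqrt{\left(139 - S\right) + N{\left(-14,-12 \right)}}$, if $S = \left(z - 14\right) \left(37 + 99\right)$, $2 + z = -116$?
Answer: $\sqrt{18077} \approx 134.45$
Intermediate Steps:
$z = -118$ ($z = -2 - 116 = -118$)
$S = -17952$ ($S = \left(-118 - 14\right) \left(37 + 99\right) = \left(-132\right) 136 = -17952$)
$\sqrt{\left(139 - S\right) + N{\left(-14,-12 \right)}} = \sqrt{\left(139 - -17952\right) - 14} = \sqrt{\left(139 + 17952\right) - 14} = \sqrt{18091 - 14} = \sqrt{18077}$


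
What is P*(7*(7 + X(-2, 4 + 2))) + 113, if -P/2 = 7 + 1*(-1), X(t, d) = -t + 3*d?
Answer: -2155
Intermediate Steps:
P = -12 (P = -2*(7 + 1*(-1)) = -2*(7 - 1) = -2*6 = -12)
P*(7*(7 + X(-2, 4 + 2))) + 113 = -84*(7 + (-1*(-2) + 3*(4 + 2))) + 113 = -84*(7 + (2 + 3*6)) + 113 = -84*(7 + (2 + 18)) + 113 = -84*(7 + 20) + 113 = -84*27 + 113 = -12*189 + 113 = -2268 + 113 = -2155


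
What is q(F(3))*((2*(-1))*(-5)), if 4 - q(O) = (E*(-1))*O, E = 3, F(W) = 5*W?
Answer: 490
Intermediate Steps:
q(O) = 4 + 3*O (q(O) = 4 - 3*(-1)*O = 4 - (-3)*O = 4 + 3*O)
q(F(3))*((2*(-1))*(-5)) = (4 + 3*(5*3))*((2*(-1))*(-5)) = (4 + 3*15)*(-2*(-5)) = (4 + 45)*10 = 49*10 = 490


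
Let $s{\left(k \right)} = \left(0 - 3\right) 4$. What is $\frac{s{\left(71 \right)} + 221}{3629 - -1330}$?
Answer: $\frac{11}{261} \approx 0.042146$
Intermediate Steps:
$s{\left(k \right)} = -12$ ($s{\left(k \right)} = \left(-3\right) 4 = -12$)
$\frac{s{\left(71 \right)} + 221}{3629 - -1330} = \frac{-12 + 221}{3629 - -1330} = \frac{209}{3629 + 1330} = \frac{209}{4959} = 209 \cdot \frac{1}{4959} = \frac{11}{261}$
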